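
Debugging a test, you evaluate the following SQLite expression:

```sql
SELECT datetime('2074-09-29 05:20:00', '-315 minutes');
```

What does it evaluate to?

2074-09-29 00:05:00

315 minutes = 5h 15m; -315 minutes from 2074-09-29 05:20:00 is 2074-09-29 00:05:00.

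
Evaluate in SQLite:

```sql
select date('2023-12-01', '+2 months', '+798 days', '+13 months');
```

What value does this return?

2027-05-09

Adding +2 months to 2023-12-01 gives 2024-02-01.
Applying '+798 days' to 2024-02-01: counting 798 days forward gives 2026-04-09.
Adding +13 months to 2026-04-09 gives 2027-05-09.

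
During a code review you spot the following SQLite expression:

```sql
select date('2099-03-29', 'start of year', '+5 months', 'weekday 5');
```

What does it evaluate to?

2099-06-05

`start of year` rewinds 2099-03-29 to 2099-01-01.
Adding +5 months to 2099-01-01 gives 2099-06-01.
`weekday 5` advances to the next Friday; 2099-06-01 is a Monday, so it moves forward to 2099-06-05.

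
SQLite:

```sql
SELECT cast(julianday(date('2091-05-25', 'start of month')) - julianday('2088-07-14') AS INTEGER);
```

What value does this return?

1021

`start of month` rewinds 2091-05-25 to 2091-05-01.
17 days remain in July 2088 after the 14th (31 − 14).
Full months from August 2088 through April 2091 contribute their day counts.
Then 1 day into May 2091.
Total: 17 + 31 + 30 + 31 + 30 + 31 + 31 + 28 + 31 + 30 + 31 + 30 + 31 + 31 + 30 + 31 + 30 + 31 + 31 + 28 + 31 + 30 + 31 + 30 + 31 + 31 + 30 + 31 + 30 + 31 + 31 + 28 + 31 + 30 + 1 = 1021.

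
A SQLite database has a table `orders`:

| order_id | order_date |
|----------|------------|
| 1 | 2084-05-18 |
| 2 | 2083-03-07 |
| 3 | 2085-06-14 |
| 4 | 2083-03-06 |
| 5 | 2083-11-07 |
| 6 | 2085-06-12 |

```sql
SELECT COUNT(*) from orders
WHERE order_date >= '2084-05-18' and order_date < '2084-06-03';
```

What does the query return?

1

Rows in [2084-05-18, 2084-06-03): 2084-05-18 → 1 row.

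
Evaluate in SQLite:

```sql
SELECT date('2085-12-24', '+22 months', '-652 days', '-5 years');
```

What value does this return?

2081-01-10

Adding +22 months to 2085-12-24 gives 2087-10-24.
Applying '-652 days' to 2087-10-24: counting 652 days back gives 2086-01-10.
Adding -5 years to 2086-01-10 gives 2081-01-10.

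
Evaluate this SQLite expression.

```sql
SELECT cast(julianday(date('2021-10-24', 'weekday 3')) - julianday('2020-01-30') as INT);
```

`weekday 3` advances to the next Wednesday; 2021-10-24 is a Sunday, so it moves forward to 2021-10-27.
1 day remains in January 2020 after the 30th (31 − 30).
Full months from February 2020 through September 2021 contribute their day counts.
Then 27 days into October 2021.
Total: 1 + 29 + 31 + 30 + 31 + 30 + 31 + 31 + 30 + 31 + 30 + 31 + 31 + 28 + 31 + 30 + 31 + 30 + 31 + 31 + 30 + 27 = 636.

636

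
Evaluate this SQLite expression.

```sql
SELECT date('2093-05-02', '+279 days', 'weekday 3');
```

2094-02-10

Applying '+279 days' to 2093-05-02: counting 279 days forward gives 2094-02-05.
`weekday 3` advances to the next Wednesday; 2094-02-05 is a Friday, so it moves forward to 2094-02-10.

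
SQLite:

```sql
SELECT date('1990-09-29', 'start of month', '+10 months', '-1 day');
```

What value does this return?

`start of month` rewinds 1990-09-29 to 1990-09-01.
Adding +10 months to 1990-09-01 gives 1991-07-01.
Going back 1 day from 1991-07-01 reaches 1991-06-30 (last day of June, 30 days).

1991-06-30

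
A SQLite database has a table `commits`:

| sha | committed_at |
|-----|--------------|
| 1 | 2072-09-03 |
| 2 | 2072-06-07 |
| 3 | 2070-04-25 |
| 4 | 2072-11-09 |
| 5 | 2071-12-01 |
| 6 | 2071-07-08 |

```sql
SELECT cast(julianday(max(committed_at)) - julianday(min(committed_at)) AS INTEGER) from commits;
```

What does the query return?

929

MIN = 2070-04-25, MAX = 2072-11-09.
5 days remain in April 2070 after the 25th (30 − 25).
Full months from May 2070 through October 2072 contribute their day counts.
Then 9 days into November 2072.
Total: 5 + 31 + 30 + 31 + 31 + 30 + 31 + 30 + 31 + 31 + 28 + 31 + 30 + 31 + 30 + 31 + 31 + 30 + 31 + 30 + 31 + 31 + 29 + 31 + 30 + 31 + 30 + 31 + 31 + 30 + 31 + 9 = 929.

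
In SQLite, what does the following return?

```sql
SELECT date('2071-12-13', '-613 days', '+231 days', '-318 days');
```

Applying '-613 days' to 2071-12-13: counting 613 days back gives 2070-04-09.
Applying '+231 days' to 2070-04-09: counting 231 days forward gives 2070-11-26.
Applying '-318 days' to 2070-11-26: counting 318 days back gives 2070-01-12.

2070-01-12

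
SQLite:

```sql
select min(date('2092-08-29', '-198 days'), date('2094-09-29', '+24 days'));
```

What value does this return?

2092-02-13

date('2092-08-29', '-198 days') → 2092-02-13.
date('2094-09-29', '+24 days') → 2094-10-23.
Earlier of the two is 2092-02-13.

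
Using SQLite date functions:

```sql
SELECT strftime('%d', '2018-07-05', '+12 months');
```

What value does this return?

05

First apply '+12 months': 2018-07-05 → 2019-07-05.
`%d` extracts the 2-digit day of month: 05.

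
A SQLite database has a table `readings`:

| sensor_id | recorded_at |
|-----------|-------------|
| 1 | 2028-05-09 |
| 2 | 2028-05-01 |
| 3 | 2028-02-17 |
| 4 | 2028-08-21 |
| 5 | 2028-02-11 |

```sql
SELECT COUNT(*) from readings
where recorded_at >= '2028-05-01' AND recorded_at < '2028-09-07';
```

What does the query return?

Rows in [2028-05-01, 2028-09-07): 2028-05-09, 2028-05-01, 2028-08-21 → 3 rows.

3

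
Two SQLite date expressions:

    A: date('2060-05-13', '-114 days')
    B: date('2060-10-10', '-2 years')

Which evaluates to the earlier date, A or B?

B

A = 2060-01-20.
B = 2058-10-10.
B is earlier.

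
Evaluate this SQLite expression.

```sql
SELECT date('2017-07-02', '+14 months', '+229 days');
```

Adding +14 months to 2017-07-02 gives 2018-09-02.
Applying '+229 days' to 2018-09-02: counting 229 days forward gives 2019-04-19.

2019-04-19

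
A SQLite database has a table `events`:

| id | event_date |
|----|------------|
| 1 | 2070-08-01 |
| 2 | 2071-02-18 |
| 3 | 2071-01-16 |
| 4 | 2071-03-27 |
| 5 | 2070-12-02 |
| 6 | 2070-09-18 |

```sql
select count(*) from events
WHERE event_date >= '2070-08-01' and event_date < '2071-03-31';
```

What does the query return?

Rows in [2070-08-01, 2071-03-31): 2070-08-01, 2071-02-18, 2071-01-16, 2071-03-27, 2070-12-02, 2070-09-18 → 6 rows.

6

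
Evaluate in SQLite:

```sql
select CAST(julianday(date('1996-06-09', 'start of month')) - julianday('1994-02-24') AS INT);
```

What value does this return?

828

`start of month` rewinds 1996-06-09 to 1996-06-01.
4 days remain in February 1994 after the 24th (28 − 24).
Full months from March 1994 through May 1996 contribute their day counts.
Then 1 day into June 1996.
Total: 4 + 31 + 30 + 31 + 30 + 31 + 31 + 30 + 31 + 30 + 31 + 31 + 28 + 31 + 30 + 31 + 30 + 31 + 31 + 30 + 31 + 30 + 31 + 31 + 29 + 31 + 30 + 31 + 1 = 828.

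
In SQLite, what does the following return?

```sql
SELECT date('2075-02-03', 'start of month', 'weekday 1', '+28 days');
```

`start of month` rewinds 2075-02-03 to 2075-02-01.
`weekday 1` advances to the next Monday; 2075-02-01 is a Friday, so it moves forward to 2075-02-04.
February 2075 has 28 days; 24 remain after the 4th, so 25 days reach 2075-03-01.
Advancing 3 more days within March lands on 2075-03-04.

2075-03-04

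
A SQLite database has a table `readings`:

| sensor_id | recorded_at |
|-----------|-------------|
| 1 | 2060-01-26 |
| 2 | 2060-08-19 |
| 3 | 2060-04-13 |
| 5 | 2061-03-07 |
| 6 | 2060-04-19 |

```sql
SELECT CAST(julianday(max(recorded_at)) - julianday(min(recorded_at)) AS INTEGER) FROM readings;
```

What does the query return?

406

MIN = 2060-01-26, MAX = 2061-03-07.
5 days remain in January 2060 after the 26th (31 − 26).
Full months from February 2060 through February 2061 contribute their day counts.
Then 7 days into March 2061.
Total: 5 + 29 + 31 + 30 + 31 + 30 + 31 + 31 + 30 + 31 + 30 + 31 + 31 + 28 + 7 = 406.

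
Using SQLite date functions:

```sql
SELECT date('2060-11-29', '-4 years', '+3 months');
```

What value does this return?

2057-03-01

Adding -4 years to 2060-11-29 gives 2056-11-29.
Adding +3 months to 2056-11-29 targets 2057-02-29. February 2057 has only 28 days, so SQLite normalizes the 1-day overflow forward to 2057-03-01.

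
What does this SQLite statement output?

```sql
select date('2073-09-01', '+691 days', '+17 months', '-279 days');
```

Applying '+691 days' to 2073-09-01: counting 691 days forward gives 2075-07-24.
Adding +17 months to 2075-07-24 gives 2076-12-24.
Applying '-279 days' to 2076-12-24: counting 279 days back gives 2076-03-20.

2076-03-20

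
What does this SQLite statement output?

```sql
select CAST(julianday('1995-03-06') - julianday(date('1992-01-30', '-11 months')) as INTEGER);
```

Adding -11 months to 1992-01-30 targets 1991-02-30. February 1991 has only 28 days, so SQLite normalizes the 2-day overflow forward to 1991-03-02.
29 days remain in March 1991 after the 2nd (31 − 2).
Full months from April 1991 through February 1995 contribute their day counts.
Then 6 days into March 1995.
Total: 29 + 30 + 31 + 30 + 31 + 31 + 30 + 31 + 30 + 31 + 31 + 29 + 31 + 30 + 31 + 30 + 31 + 31 + 30 + 31 + 30 + 31 + 31 + 28 + 31 + 30 + 31 + 30 + 31 + 31 + 30 + 31 + 30 + 31 + 31 + 28 + 31 + 30 + 31 + 30 + 31 + 31 + 30 + 31 + 30 + 31 + 31 + 28 + 6 = 1465.

1465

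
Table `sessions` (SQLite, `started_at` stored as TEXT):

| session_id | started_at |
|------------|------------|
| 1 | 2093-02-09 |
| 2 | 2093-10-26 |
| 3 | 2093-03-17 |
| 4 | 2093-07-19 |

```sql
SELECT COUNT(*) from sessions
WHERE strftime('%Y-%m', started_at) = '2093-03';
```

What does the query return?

Rows with year-month 2093-03: 2093-03-17 → 1.

1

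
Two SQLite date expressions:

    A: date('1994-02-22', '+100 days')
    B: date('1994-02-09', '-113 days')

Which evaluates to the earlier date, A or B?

B

A = 1994-06-02.
B = 1993-10-19.
B is earlier.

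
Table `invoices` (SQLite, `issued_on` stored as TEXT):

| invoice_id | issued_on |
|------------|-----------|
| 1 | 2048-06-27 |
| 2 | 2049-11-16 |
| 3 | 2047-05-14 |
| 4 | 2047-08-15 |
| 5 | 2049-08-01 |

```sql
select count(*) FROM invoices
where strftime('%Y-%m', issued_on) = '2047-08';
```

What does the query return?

1

Rows with year-month 2047-08: 2047-08-15 → 1.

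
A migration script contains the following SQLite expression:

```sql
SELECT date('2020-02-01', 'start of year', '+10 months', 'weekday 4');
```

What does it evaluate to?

2020-11-05

`start of year` rewinds 2020-02-01 to 2020-01-01.
Adding +10 months to 2020-01-01 gives 2020-11-01.
`weekday 4` advances to the next Thursday; 2020-11-01 is a Sunday, so it moves forward to 2020-11-05.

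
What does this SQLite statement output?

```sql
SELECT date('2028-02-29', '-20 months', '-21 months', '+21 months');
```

2026-06-29

Adding -20 months to 2028-02-29 gives 2026-06-29.
Adding -21 months to 2026-06-29 gives 2024-09-29.
Adding +21 months to 2024-09-29 gives 2026-06-29.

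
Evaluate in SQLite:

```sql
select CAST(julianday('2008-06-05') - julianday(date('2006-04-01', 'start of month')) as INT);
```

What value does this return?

796

`start of month` rewinds 2006-04-01 to 2006-04-01.
29 days remain in April 2006 after the 1st (30 − 1).
Full months from May 2006 through May 2008 contribute their day counts.
Then 5 days into June 2008.
Total: 29 + 31 + 30 + 31 + 31 + 30 + 31 + 30 + 31 + 31 + 28 + 31 + 30 + 31 + 30 + 31 + 31 + 30 + 31 + 30 + 31 + 31 + 29 + 31 + 30 + 31 + 5 = 796.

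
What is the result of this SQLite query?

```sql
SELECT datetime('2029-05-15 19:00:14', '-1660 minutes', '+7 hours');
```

2029-05-14 22:20:14

1660 minutes = 27h 40m; -1660 minutes from 2029-05-15 19:00:14 is 2029-05-14 15:20:14 (crosses midnight).
+7 hours from 2029-05-14 15:20:14 is 2029-05-14 22:20:14.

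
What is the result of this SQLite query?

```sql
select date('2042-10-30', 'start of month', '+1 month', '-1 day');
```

`start of month` rewinds 2042-10-30 to 2042-10-01.
Adding +1 month to 2042-10-01 gives 2042-11-01.
Going back 1 day from 2042-11-01 reaches 2042-10-31 (last day of October, 31 days).

2042-10-31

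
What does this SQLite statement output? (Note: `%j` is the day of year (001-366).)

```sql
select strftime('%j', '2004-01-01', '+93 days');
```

First apply '+93 days': 2004-01-01 → 2004-04-03.
Day-of-year for 2004-04-03: days since 2004-01-01 inclusive = 94, zero-padded to 094.

094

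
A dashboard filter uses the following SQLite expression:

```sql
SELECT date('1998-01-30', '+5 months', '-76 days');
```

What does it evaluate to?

1998-04-15

Adding +5 months to 1998-01-30 gives 1998-06-30.
Applying '-76 days' to 1998-06-30: counting 76 days back gives 1998-04-15.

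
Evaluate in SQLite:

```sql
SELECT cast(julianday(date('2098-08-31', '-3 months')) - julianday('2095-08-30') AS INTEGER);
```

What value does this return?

Adding -3 months to 2098-08-31 gives 2098-05-31.
1 day remains in August 2095 after the 30th (31 − 30).
Full months from September 2095 through April 2098 contribute their day counts.
Then 31 days into May 2098.
Total: 1 + 30 + 31 + 30 + 31 + 31 + 29 + 31 + 30 + 31 + 30 + 31 + 31 + 30 + 31 + 30 + 31 + 31 + 28 + 31 + 30 + 31 + 30 + 31 + 31 + 30 + 31 + 30 + 31 + 31 + 28 + 31 + 30 + 31 = 1005.

1005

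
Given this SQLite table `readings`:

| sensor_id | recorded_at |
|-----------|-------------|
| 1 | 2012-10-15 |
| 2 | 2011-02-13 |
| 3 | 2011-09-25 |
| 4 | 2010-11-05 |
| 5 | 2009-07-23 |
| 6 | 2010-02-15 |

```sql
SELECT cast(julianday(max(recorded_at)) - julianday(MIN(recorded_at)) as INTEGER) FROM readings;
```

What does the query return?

MIN = 2009-07-23, MAX = 2012-10-15.
8 days remain in July 2009 after the 23rd (31 − 23).
Full months from August 2009 through September 2012 contribute their day counts.
Then 15 days into October 2012.
Total: 8 + 31 + 30 + 31 + 30 + 31 + 31 + 28 + 31 + 30 + 31 + 30 + 31 + 31 + 30 + 31 + 30 + 31 + 31 + 28 + 31 + 30 + 31 + 30 + 31 + 31 + 30 + 31 + 30 + 31 + 31 + 29 + 31 + 30 + 31 + 30 + 31 + 31 + 30 + 15 = 1180.

1180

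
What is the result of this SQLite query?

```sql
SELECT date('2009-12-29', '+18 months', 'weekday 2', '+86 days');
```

2011-09-29

Adding +18 months to 2009-12-29 gives 2011-06-29.
`weekday 2` advances to the next Tuesday; 2011-06-29 is a Wednesday, so it moves forward to 2011-07-05.
Applying '+86 days' to 2011-07-05: counting 86 days forward gives 2011-09-29.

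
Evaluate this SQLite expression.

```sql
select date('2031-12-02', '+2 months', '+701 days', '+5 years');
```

2039-01-03

Adding +2 months to 2031-12-02 gives 2032-02-02.
Applying '+701 days' to 2032-02-02: counting 701 days forward gives 2034-01-03.
Adding +5 years to 2034-01-03 gives 2039-01-03.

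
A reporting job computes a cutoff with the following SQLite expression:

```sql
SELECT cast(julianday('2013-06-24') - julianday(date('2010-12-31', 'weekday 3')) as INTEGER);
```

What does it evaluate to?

901

`weekday 3` advances to the next Wednesday; 2010-12-31 is a Friday, so it moves forward to 2011-01-05.
26 days remain in January 2011 after the 5th (31 − 5).
Full months from February 2011 through May 2013 contribute their day counts.
Then 24 days into June 2013.
Total: 26 + 28 + 31 + 30 + 31 + 30 + 31 + 31 + 30 + 31 + 30 + 31 + 31 + 29 + 31 + 30 + 31 + 30 + 31 + 31 + 30 + 31 + 30 + 31 + 31 + 28 + 31 + 30 + 31 + 24 = 901.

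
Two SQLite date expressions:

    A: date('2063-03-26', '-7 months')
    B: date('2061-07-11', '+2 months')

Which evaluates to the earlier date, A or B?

A = 2062-08-26.
B = 2061-09-11.
B is earlier.

B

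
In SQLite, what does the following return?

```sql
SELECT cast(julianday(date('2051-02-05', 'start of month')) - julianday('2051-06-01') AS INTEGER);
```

-120

`start of month` rewinds 2051-02-05 to 2051-02-01.
27 days remain in February 2051 after the 1st (28 − 1).
March 2051: 31 days.
April 2051: 30 days.
May 2051: 31 days.
Then 1 day into June 2051.
Total: 27 + 31 + 30 + 31 + 1 = 120.
The subtraction is earlier − later, so the result is −120 → -120.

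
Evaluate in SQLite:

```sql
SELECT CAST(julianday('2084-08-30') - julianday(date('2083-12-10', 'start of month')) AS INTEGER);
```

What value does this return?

`start of month` rewinds 2083-12-10 to 2083-12-01.
30 days remain in December 2083 after the 1st (31 − 1).
Full months from January 2084 through July 2084 contribute their day counts.
Then 30 days into August 2084.
Total: 30 + 31 + 29 + 31 + 30 + 31 + 30 + 31 + 30 = 273.

273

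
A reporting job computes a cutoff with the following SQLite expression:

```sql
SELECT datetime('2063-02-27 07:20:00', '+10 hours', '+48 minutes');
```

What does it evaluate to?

2063-02-27 18:08:00

+10 hours from 2063-02-27 07:20:00 is 2063-02-27 17:20:00.
+48 minutes from 2063-02-27 17:20:00 is 2063-02-27 18:08:00.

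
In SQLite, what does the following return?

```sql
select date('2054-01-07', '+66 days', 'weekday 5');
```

Applying '+66 days' to 2054-01-07: counting 66 days forward gives 2054-03-14.
`weekday 5` advances to the next Friday; 2054-03-14 is a Saturday, so it moves forward to 2054-03-20.

2054-03-20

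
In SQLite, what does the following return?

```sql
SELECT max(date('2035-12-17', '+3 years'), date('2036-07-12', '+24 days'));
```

date('2035-12-17', '+3 years') → 2038-12-17.
date('2036-07-12', '+24 days') → 2036-08-05.
Later of the two is 2038-12-17.

2038-12-17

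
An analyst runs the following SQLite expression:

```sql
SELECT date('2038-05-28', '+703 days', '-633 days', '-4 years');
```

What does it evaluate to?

Applying '+703 days' to 2038-05-28: counting 703 days forward gives 2040-04-30.
Applying '-633 days' to 2040-04-30: counting 633 days back gives 2038-08-06.
Adding -4 years to 2038-08-06 gives 2034-08-06.

2034-08-06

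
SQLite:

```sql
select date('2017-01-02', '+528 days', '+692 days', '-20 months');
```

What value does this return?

Applying '+528 days' to 2017-01-02: counting 528 days forward gives 2018-06-14.
Applying '+692 days' to 2018-06-14: counting 692 days forward gives 2020-05-06.
Adding -20 months to 2020-05-06 gives 2018-09-06.

2018-09-06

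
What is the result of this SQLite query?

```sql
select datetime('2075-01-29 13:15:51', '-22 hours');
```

-22 hours from 2075-01-29 13:15:51 is 2075-01-28 15:15:51 (crosses midnight).

2075-01-28 15:15:51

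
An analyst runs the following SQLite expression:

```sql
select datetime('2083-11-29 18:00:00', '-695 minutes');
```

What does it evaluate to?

695 minutes = 11h 35m; -695 minutes from 2083-11-29 18:00:00 is 2083-11-29 06:25:00.

2083-11-29 06:25:00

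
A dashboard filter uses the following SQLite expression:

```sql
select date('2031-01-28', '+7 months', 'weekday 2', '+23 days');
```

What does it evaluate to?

2031-09-25

Adding +7 months to 2031-01-28 gives 2031-08-28.
`weekday 2` advances to the next Tuesday; 2031-08-28 is a Thursday, so it moves forward to 2031-09-02.
Advancing 23 more days within September lands on 2031-09-25.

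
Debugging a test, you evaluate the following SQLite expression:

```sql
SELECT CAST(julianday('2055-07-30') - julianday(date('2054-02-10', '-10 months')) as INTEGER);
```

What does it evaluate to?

841

Adding -10 months to 2054-02-10 gives 2053-04-10.
20 days remain in April 2053 after the 10th (30 − 10).
Full months from May 2053 through June 2055 contribute their day counts.
Then 30 days into July 2055.
Total: 20 + 31 + 30 + 31 + 31 + 30 + 31 + 30 + 31 + 31 + 28 + 31 + 30 + 31 + 30 + 31 + 31 + 30 + 31 + 30 + 31 + 31 + 28 + 31 + 30 + 31 + 30 + 30 = 841.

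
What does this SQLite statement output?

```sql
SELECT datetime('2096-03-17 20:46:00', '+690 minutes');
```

2096-03-18 08:16:00

690 minutes = 11h 30m; +690 minutes from 2096-03-17 20:46:00 is 2096-03-18 08:16:00 (crosses midnight).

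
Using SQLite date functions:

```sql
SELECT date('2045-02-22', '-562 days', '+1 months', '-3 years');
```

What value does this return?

Applying '-562 days' to 2045-02-22: counting 562 days back gives 2043-08-10.
Adding +1 month to 2043-08-10 gives 2043-09-10.
Adding -3 years to 2043-09-10 gives 2040-09-10.

2040-09-10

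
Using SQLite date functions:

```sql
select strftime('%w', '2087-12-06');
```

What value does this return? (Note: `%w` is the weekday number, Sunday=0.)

6

2087-12-06 is a Saturday; with Sunday=0 that is 6.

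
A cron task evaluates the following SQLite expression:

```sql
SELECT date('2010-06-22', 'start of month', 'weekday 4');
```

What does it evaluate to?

2010-06-03

`start of month` rewinds 2010-06-22 to 2010-06-01.
`weekday 4` advances to the next Thursday; 2010-06-01 is a Tuesday, so it moves forward to 2010-06-03.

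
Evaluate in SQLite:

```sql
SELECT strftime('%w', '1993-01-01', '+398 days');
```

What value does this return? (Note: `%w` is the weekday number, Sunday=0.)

4

First apply '+398 days': 1993-01-01 → 1994-02-03.
1994-02-03 is a Thursday; with Sunday=0 that is 4.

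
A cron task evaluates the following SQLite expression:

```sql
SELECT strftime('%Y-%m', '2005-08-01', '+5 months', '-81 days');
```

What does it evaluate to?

2005-10

First apply '+5 months', '-81 days': 2005-08-01 → 2005-10-12.
`%Y-%m` extracts the year-month: 2005-10.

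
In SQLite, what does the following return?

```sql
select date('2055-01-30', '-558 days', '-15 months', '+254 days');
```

Applying '-558 days' to 2055-01-30: counting 558 days back gives 2053-07-21.
Adding -15 months to 2053-07-21 gives 2052-04-21.
Applying '+254 days' to 2052-04-21: counting 254 days forward gives 2052-12-31.

2052-12-31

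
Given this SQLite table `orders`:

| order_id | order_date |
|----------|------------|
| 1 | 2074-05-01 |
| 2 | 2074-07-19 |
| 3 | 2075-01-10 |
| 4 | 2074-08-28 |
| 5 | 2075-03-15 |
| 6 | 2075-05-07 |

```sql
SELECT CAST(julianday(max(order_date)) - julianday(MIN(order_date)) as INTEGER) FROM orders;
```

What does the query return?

MIN = 2074-05-01, MAX = 2075-05-07.
30 days remain in May 2074 after the 1st (31 − 1).
Full months from June 2074 through April 2075 contribute their day counts.
Then 7 days into May 2075.
Total: 30 + 30 + 31 + 31 + 30 + 31 + 30 + 31 + 31 + 28 + 31 + 30 + 7 = 371.

371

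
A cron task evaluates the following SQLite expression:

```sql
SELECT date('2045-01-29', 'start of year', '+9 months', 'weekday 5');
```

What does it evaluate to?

`start of year` rewinds 2045-01-29 to 2045-01-01.
Adding +9 months to 2045-01-01 gives 2045-10-01.
`weekday 5` advances to the next Friday; 2045-10-01 is a Sunday, so it moves forward to 2045-10-06.

2045-10-06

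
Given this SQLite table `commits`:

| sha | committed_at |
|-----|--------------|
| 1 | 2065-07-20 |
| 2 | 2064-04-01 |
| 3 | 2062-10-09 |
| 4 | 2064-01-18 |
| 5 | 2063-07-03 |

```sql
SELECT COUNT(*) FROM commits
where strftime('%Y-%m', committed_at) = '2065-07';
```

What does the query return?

Rows with year-month 2065-07: 2065-07-20 → 1.

1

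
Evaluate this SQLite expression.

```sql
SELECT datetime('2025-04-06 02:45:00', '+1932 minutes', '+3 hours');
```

2025-04-07 13:57:00

1932 minutes = 32h 12m; +1932 minutes from 2025-04-06 02:45:00 is 2025-04-07 10:57:00 (crosses midnight).
+3 hours from 2025-04-07 10:57:00 is 2025-04-07 13:57:00.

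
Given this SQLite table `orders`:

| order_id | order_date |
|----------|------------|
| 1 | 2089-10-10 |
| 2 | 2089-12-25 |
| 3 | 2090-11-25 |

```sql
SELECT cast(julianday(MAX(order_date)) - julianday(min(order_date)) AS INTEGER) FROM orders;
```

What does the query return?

MIN = 2089-10-10, MAX = 2090-11-25.
21 days remain in October 2089 after the 10th (31 − 10).
Full months from November 2089 through October 2090 contribute their day counts.
Then 25 days into November 2090.
Total: 21 + 30 + 31 + 31 + 28 + 31 + 30 + 31 + 30 + 31 + 31 + 30 + 31 + 25 = 411.

411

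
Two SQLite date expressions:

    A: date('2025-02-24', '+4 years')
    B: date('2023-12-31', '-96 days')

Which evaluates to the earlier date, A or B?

A = 2029-02-24.
B = 2023-09-26.
B is earlier.

B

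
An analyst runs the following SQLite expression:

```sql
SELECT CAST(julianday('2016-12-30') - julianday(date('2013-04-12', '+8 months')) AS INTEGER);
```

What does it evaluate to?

1114

Adding +8 months to 2013-04-12 gives 2013-12-12.
19 days remain in December 2013 after the 12th (31 − 12).
Full months from January 2014 through November 2016 contribute their day counts.
Then 30 days into December 2016.
Total: 19 + 31 + 28 + 31 + 30 + 31 + 30 + 31 + 31 + 30 + 31 + 30 + 31 + 31 + 28 + 31 + 30 + 31 + 30 + 31 + 31 + 30 + 31 + 30 + 31 + 31 + 29 + 31 + 30 + 31 + 30 + 31 + 31 + 30 + 31 + 30 + 30 = 1114.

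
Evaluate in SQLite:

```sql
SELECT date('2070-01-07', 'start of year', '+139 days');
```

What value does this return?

2070-05-20

`start of year` rewinds 2070-01-07 to 2070-01-01.
Applying '+139 days' to 2070-01-01: counting 139 days forward gives 2070-05-20.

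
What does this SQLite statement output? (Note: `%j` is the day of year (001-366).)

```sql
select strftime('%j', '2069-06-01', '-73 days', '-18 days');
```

061

First apply '-73 days', '-18 days': 2069-06-01 → 2069-03-02.
Day-of-year for 2069-03-02: days since 2069-01-01 inclusive = 61, zero-padded to 061.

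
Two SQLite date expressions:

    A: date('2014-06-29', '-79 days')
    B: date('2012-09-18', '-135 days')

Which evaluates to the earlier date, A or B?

A = 2014-04-11.
B = 2012-05-06.
B is earlier.

B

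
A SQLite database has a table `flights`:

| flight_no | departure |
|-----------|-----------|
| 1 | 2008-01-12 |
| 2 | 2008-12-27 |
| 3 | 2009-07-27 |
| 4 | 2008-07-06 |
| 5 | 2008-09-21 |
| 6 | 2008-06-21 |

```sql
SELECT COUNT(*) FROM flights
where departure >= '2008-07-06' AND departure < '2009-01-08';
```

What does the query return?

Rows in [2008-07-06, 2009-01-08): 2008-12-27, 2008-07-06, 2008-09-21 → 3 rows.

3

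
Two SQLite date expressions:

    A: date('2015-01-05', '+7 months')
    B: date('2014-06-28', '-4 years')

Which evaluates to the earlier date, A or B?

B

A = 2015-08-05.
B = 2010-06-28.
B is earlier.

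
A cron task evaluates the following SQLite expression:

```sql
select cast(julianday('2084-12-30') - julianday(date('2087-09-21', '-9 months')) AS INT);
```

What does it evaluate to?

-721

Adding -9 months to 2087-09-21 gives 2086-12-21.
1 day remains in December 2084 after the 30th (31 − 30).
Full months from January 2085 through November 2086 contribute their day counts.
Then 21 days into December 2086.
Total: 1 + 31 + 28 + 31 + 30 + 31 + 30 + 31 + 31 + 30 + 31 + 30 + 31 + 31 + 28 + 31 + 30 + 31 + 30 + 31 + 31 + 30 + 31 + 30 + 21 = 721.
The subtraction is earlier − later, so the result is −721 → -721.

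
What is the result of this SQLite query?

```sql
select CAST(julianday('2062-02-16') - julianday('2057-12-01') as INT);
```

30 days remain in December 2057 after the 1st (31 − 1).
Full months from January 2058 through January 2062 contribute their day counts.
Then 16 days into February 2062.
Total: 30 + 31 + 28 + 31 + 30 + 31 + 30 + 31 + 31 + 30 + 31 + 30 + 31 + 31 + 28 + 31 + 30 + 31 + 30 + 31 + 31 + 30 + 31 + 30 + 31 + 31 + 29 + 31 + 30 + 31 + 30 + 31 + 31 + 30 + 31 + 30 + 31 + 31 + 28 + 31 + 30 + 31 + 30 + 31 + 31 + 30 + 31 + 30 + 31 + 31 + 16 = 1538.

1538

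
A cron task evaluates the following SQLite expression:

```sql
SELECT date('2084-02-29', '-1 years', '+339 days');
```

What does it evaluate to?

Adding -1 year to 2084-02-29 targets 2083-02-29, but 2083 is not a leap year, so SQLite normalizes to 2083-03-01.
Applying '+339 days' to 2083-03-01: counting 339 days forward gives 2084-02-03.

2084-02-03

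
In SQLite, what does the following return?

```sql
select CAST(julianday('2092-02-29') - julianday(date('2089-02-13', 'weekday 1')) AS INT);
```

1110

`weekday 1` advances to the next Monday; 2089-02-13 is a Sunday, so it moves forward to 2089-02-14.
14 days remain in February 2089 after the 14th (28 − 14).
Full months from March 2089 through January 2092 contribute their day counts.
Then 29 days into February 2092.
Total: 14 + 31 + 30 + 31 + 30 + 31 + 31 + 30 + 31 + 30 + 31 + 31 + 28 + 31 + 30 + 31 + 30 + 31 + 31 + 30 + 31 + 30 + 31 + 31 + 28 + 31 + 30 + 31 + 30 + 31 + 31 + 30 + 31 + 30 + 31 + 31 + 29 = 1110.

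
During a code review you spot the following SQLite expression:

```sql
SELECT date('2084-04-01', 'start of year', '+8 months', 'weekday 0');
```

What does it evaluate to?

`start of year` rewinds 2084-04-01 to 2084-01-01.
Adding +8 months to 2084-01-01 gives 2084-09-01.
`weekday 0` advances to the next Sunday; 2084-09-01 is a Friday, so it moves forward to 2084-09-03.

2084-09-03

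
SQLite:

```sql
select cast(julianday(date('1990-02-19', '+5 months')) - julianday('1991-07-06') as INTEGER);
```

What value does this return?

Adding +5 months to 1990-02-19 gives 1990-07-19.
12 days remain in July 1990 after the 19th (31 − 19).
Full months from August 1990 through June 1991 contribute their day counts.
Then 6 days into July 1991.
Total: 12 + 31 + 30 + 31 + 30 + 31 + 31 + 28 + 31 + 30 + 31 + 30 + 6 = 352.
The subtraction is earlier − later, so the result is −352 → -352.

-352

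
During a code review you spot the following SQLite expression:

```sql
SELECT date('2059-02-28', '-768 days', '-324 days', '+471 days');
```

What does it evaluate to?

Applying '-768 days' to 2059-02-28: counting 768 days back gives 2057-01-21.
Applying '-324 days' to 2057-01-21: counting 324 days back gives 2056-03-03.
Applying '+471 days' to 2056-03-03: counting 471 days forward gives 2057-06-17.

2057-06-17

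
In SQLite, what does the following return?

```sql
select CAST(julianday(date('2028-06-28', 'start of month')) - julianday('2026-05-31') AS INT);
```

732

`start of month` rewinds 2028-06-28 to 2028-06-01.
0 days remain in May 2026 after the 31st (31 − 31).
Full months from June 2026 through May 2028 contribute their day counts.
Then 1 day into June 2028.
Total: 0 + 30 + 31 + 31 + 30 + 31 + 30 + 31 + 31 + 28 + 31 + 30 + 31 + 30 + 31 + 31 + 30 + 31 + 30 + 31 + 31 + 29 + 31 + 30 + 31 + 1 = 732.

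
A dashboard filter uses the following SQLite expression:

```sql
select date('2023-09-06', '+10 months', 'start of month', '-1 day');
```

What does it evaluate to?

2024-06-30

Adding +10 months to 2023-09-06 gives 2024-07-06.
`start of month` rewinds 2024-07-06 to 2024-07-01.
Going back 1 day from 2024-07-01 reaches 2024-06-30 (last day of June, 30 days).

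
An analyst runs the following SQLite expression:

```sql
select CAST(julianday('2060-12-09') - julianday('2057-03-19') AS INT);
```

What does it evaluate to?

12 days remain in March 2057 after the 19th (31 − 19).
Full months from April 2057 through November 2060 contribute their day counts.
Then 9 days into December 2060.
Total: 12 + 30 + 31 + 30 + 31 + 31 + 30 + 31 + 30 + 31 + 31 + 28 + 31 + 30 + 31 + 30 + 31 + 31 + 30 + 31 + 30 + 31 + 31 + 28 + 31 + 30 + 31 + 30 + 31 + 31 + 30 + 31 + 30 + 31 + 31 + 29 + 31 + 30 + 31 + 30 + 31 + 31 + 30 + 31 + 30 + 9 = 1361.

1361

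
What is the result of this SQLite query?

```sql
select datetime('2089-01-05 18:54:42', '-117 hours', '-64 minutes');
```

2088-12-31 20:50:42

-117 hours from 2089-01-05 18:54:42 is 2088-12-31 21:54:42 (crosses midnight).
64 minutes = 1h 4m; -64 minutes from 2088-12-31 21:54:42 is 2088-12-31 20:50:42.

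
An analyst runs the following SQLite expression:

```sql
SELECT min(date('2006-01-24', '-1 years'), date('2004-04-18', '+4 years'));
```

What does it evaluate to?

date('2006-01-24', '-1 years') → 2005-01-24.
date('2004-04-18', '+4 years') → 2008-04-18.
Earlier of the two is 2005-01-24.

2005-01-24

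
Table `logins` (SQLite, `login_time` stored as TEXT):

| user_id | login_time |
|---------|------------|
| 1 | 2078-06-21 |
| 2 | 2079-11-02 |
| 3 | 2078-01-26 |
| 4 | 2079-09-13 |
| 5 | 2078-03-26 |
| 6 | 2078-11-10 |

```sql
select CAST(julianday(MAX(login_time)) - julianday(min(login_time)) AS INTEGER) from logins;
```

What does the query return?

645

MIN = 2078-01-26, MAX = 2079-11-02.
5 days remain in January 2078 after the 26th (31 − 26).
Full months from February 2078 through October 2079 contribute their day counts.
Then 2 days into November 2079.
Total: 5 + 28 + 31 + 30 + 31 + 30 + 31 + 31 + 30 + 31 + 30 + 31 + 31 + 28 + 31 + 30 + 31 + 30 + 31 + 31 + 30 + 31 + 2 = 645.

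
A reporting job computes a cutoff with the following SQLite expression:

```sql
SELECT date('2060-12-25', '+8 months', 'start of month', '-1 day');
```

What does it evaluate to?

Adding +8 months to 2060-12-25 gives 2061-08-25.
`start of month` rewinds 2061-08-25 to 2061-08-01.
Going back 1 day from 2061-08-01 reaches 2061-07-31 (last day of July, 31 days).

2061-07-31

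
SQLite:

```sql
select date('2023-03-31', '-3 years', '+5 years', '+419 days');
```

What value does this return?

2026-05-24

Adding -3 years to 2023-03-31 gives 2020-03-31.
Adding +5 years to 2020-03-31 gives 2025-03-31.
Applying '+419 days' to 2025-03-31: counting 419 days forward gives 2026-05-24.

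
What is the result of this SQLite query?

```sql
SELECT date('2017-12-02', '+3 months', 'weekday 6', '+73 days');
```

2018-05-15

Adding +3 months to 2017-12-02 gives 2018-03-02.
`weekday 6` advances to the next Saturday; 2018-03-02 is a Friday, so it moves forward to 2018-03-03.
Applying '+73 days' to 2018-03-03: counting 73 days forward gives 2018-05-15.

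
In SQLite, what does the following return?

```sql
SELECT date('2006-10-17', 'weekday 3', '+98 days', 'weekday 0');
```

`weekday 3` advances to the next Wednesday; 2006-10-17 is a Tuesday, so it moves forward to 2006-10-18.
Applying '+98 days' to 2006-10-18: counting 98 days forward gives 2007-01-24.
`weekday 0` advances to the next Sunday; 2007-01-24 is a Wednesday, so it moves forward to 2007-01-28.

2007-01-28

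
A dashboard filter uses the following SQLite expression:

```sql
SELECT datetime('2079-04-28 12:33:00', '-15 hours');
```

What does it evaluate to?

2079-04-27 21:33:00

-15 hours from 2079-04-28 12:33:00 is 2079-04-27 21:33:00 (crosses midnight).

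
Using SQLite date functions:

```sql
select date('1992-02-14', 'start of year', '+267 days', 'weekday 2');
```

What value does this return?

1992-09-29

`start of year` rewinds 1992-02-14 to 1992-01-01.
Applying '+267 days' to 1992-01-01: counting 267 days forward gives 1992-09-24.
`weekday 2` advances to the next Tuesday; 1992-09-24 is a Thursday, so it moves forward to 1992-09-29.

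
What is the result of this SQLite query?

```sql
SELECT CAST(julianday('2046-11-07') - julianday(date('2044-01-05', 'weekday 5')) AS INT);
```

1034

`weekday 5` advances to the next Friday; 2044-01-05 is a Tuesday, so it moves forward to 2044-01-08.
23 days remain in January 2044 after the 8th (31 − 8).
Full months from February 2044 through October 2046 contribute their day counts.
Then 7 days into November 2046.
Total: 23 + 29 + 31 + 30 + 31 + 30 + 31 + 31 + 30 + 31 + 30 + 31 + 31 + 28 + 31 + 30 + 31 + 30 + 31 + 31 + 30 + 31 + 30 + 31 + 31 + 28 + 31 + 30 + 31 + 30 + 31 + 31 + 30 + 31 + 7 = 1034.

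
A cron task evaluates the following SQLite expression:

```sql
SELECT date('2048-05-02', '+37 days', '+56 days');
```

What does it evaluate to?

May 2048 has 31 days; 29 remain after the 2nd, so 30 days reach 2048-06-01.
Advancing 7 more days within June lands on 2048-06-08.
Applying '+56 days' to 2048-06-08: counting 56 days forward gives 2048-08-03.

2048-08-03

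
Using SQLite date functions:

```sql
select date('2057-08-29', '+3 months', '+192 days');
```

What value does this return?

2058-06-09

Adding +3 months to 2057-08-29 gives 2057-11-29.
Applying '+192 days' to 2057-11-29: counting 192 days forward gives 2058-06-09.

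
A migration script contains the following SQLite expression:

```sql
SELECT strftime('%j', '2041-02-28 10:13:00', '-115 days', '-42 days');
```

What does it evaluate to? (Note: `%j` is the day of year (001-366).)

268

First apply '-115 days', '-42 days': 2041-02-28 10:13:00 → 2040-09-24 10:13:00.
Day-of-year for 2040-09-24: days since 2040-01-01 inclusive = 268, zero-padded to 268.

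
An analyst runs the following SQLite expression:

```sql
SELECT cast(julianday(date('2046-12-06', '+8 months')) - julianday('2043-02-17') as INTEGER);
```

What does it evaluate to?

Adding +8 months to 2046-12-06 gives 2047-08-06.
11 days remain in February 2043 after the 17th (28 − 17).
Full months from March 2043 through July 2047 contribute their day counts.
Then 6 days into August 2047.
Total: 11 + 31 + 30 + 31 + 30 + 31 + 31 + 30 + 31 + 30 + 31 + 31 + 29 + 31 + 30 + 31 + 30 + 31 + 31 + 30 + 31 + 30 + 31 + 31 + 28 + 31 + 30 + 31 + 30 + 31 + 31 + 30 + 31 + 30 + 31 + 31 + 28 + 31 + 30 + 31 + 30 + 31 + 31 + 30 + 31 + 30 + 31 + 31 + 28 + 31 + 30 + 31 + 30 + 31 + 6 = 1631.

1631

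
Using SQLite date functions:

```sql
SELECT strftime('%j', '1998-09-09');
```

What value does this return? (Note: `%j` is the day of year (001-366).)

Day-of-year for 1998-09-09: days since 1998-01-01 inclusive = 252, zero-padded to 252.

252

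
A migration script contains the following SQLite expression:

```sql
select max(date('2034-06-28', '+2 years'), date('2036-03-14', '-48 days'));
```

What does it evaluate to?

2036-06-28

date('2034-06-28', '+2 years') → 2036-06-28.
date('2036-03-14', '-48 days') → 2036-01-26.
Later of the two is 2036-06-28.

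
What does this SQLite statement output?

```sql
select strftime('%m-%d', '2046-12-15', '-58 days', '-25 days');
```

09-23

First apply '-58 days', '-25 days': 2046-12-15 → 2046-09-23.
`%m-%d` extracts the month-day: 09-23.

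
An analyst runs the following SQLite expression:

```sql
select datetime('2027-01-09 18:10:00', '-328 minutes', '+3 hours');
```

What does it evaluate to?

328 minutes = 5h 28m; -328 minutes from 2027-01-09 18:10:00 is 2027-01-09 12:42:00.
+3 hours from 2027-01-09 12:42:00 is 2027-01-09 15:42:00.

2027-01-09 15:42:00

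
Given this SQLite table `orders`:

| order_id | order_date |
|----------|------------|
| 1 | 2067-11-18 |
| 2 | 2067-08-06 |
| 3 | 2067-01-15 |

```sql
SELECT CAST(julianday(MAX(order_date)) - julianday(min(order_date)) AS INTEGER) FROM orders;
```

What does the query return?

307

MIN = 2067-01-15, MAX = 2067-11-18.
16 days remain in January 2067 after the 15th (31 − 15).
Full months from February 2067 through October 2067 contribute their day counts.
Then 18 days into November 2067.
Total: 16 + 28 + 31 + 30 + 31 + 30 + 31 + 31 + 30 + 31 + 18 = 307.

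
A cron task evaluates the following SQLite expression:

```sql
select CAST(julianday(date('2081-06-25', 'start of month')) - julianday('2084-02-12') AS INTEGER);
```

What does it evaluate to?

-986

`start of month` rewinds 2081-06-25 to 2081-06-01.
29 days remain in June 2081 after the 1st (30 − 1).
Full months from July 2081 through January 2084 contribute their day counts.
Then 12 days into February 2084.
Total: 29 + 31 + 31 + 30 + 31 + 30 + 31 + 31 + 28 + 31 + 30 + 31 + 30 + 31 + 31 + 30 + 31 + 30 + 31 + 31 + 28 + 31 + 30 + 31 + 30 + 31 + 31 + 30 + 31 + 30 + 31 + 31 + 12 = 986.
The subtraction is earlier − later, so the result is −986 → -986.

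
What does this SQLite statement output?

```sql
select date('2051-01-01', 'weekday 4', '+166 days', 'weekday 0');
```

`weekday 4` advances to the next Thursday; 2051-01-01 is a Sunday, so it moves forward to 2051-01-05.
Applying '+166 days' to 2051-01-05: counting 166 days forward gives 2051-06-20.
`weekday 0` advances to the next Sunday; 2051-06-20 is a Tuesday, so it moves forward to 2051-06-25.

2051-06-25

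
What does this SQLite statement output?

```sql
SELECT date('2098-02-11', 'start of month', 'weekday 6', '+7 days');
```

2098-02-08

`start of month` rewinds 2098-02-11 to 2098-02-01.
`weekday 6` advances to the next Saturday; 2098-02-01 is already a Saturday, so it stays at 2098-02-01.
Advancing 7 more days within February lands on 2098-02-08.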